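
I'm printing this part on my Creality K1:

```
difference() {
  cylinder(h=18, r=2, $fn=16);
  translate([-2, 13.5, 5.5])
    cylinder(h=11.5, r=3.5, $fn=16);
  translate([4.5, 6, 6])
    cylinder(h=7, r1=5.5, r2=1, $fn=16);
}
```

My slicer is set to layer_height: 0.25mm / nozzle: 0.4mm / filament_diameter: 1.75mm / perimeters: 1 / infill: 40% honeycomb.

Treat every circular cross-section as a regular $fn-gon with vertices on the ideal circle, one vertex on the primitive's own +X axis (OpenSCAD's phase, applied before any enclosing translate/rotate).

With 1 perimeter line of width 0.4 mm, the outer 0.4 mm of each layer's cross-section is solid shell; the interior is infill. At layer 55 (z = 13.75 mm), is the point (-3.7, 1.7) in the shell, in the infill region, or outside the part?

At z = 13.75 mm: the r=2 cylinder contributes a regular 16-gon of circumradius 2; the cylinder at (-2, 13.5): section is a regular 16-gon, circumradius r=3.5; the cone at (4.5, 6) does not reach this height (z outside [6, 13]); Taking the first minus the rest: starting from the r=2 cylinder, the r=3.5 cylinder at (-2, 13.5) misses the remaining region (no effect) — 1 connected region. Overall, the cross-section is a single solid region. The nearest boundary edge runs (-2.00, 0.00)→(-1.85, 0.77); distance from the point to it = 2.07 mm. The point is not inside any of the regions above, so it lies outside the cross-section (2.07 mm from the nearest boundary).

outside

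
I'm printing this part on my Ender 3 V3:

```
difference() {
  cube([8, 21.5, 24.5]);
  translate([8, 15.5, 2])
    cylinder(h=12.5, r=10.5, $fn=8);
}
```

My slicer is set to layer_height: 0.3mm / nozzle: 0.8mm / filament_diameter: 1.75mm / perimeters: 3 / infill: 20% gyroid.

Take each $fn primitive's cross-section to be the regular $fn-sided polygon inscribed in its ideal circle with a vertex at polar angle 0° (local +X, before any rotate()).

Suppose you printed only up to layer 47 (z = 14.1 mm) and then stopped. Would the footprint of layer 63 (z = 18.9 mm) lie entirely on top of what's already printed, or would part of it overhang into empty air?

part overhangs

Compare the two slices. At z = 14.1: the 8×21.5 cube contributes its full rectangle (area 172.00 mm²); the r=10.5 cylinder at (8, 15.5) contributes a regular 8-gon of circumradius 10.5 (area = (8/2)·10.500²·sin(360°/8) = 311.83 mm²); After the difference (first − rest): starting from the 8×21.5 cube (172.00 mm²), the r=10.5 cylinder at (8, 15.5) partially overlaps it — only the 118.41 mm² overlap (of its 311.83 mm²) is removed, clipping the outline — area = 53.59 mm². At z = 18.9: the cube (footprint 8×21.5) is included at this height (area 172.00 mm²); the cylinder at (8, 15.5) is not intersected at this z (z outside [2, 14.5]); Taking the first minus the rest: none of the subtracted shapes is present at this height, so the 8×21.5 cube is unchanged — area = 172.00 mm². Checking containment: at z = 18.9 the cross-section extends beyond the z = 14.1 cross-section by about 118.41 mm².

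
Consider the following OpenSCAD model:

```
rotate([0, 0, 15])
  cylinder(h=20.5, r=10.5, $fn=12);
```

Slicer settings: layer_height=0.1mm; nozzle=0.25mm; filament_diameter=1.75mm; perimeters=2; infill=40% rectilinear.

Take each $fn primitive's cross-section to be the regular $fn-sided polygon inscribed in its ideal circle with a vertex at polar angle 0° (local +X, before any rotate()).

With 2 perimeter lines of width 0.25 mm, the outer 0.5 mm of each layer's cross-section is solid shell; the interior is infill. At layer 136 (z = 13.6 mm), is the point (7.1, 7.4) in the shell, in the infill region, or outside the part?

At z = 13.6 mm: the r=10.5 cylinder contributes a regular 12-gon of circumradius 10.5; (whole slice rotated 15° about Z — lengths, areas and connectivity unchanged). Overall, the cross-section is a single solid region. Undo the 15° rotation: the query point maps to (8.773, 5.310) in the un-rotated model frame. The nearest boundary edge runs (9.09, 5.25)→(5.25, 9.09); distance from the point to it = 0.18 mm. The point is inside the cross-section, 0.18 mm from the nearest boundary — within the 0.5 mm shell band (2 × 0.25).

shell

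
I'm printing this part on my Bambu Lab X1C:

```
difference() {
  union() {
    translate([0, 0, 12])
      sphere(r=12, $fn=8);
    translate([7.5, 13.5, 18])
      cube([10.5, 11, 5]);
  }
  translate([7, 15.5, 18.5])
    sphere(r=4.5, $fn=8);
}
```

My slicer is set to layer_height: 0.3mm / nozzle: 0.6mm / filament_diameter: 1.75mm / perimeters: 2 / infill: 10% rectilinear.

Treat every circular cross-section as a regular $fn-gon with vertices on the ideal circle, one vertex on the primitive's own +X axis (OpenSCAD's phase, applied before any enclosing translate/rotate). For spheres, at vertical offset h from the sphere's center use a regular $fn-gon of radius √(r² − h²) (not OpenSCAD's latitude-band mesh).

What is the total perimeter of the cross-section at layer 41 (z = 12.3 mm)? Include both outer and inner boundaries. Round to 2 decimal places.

73.45 mm

At z = 12.3 mm: the sphere: section is a regular 8-gon, circumradius = √(r²−h²) = √(12²−0.3²) = 11.996 (perimeter = 2·8·11.996·sin(180°/8) = 73.45 mm); the cube at (7.5, 13.5) is absent (z outside [18, 23]); Merging all regions: only the r=12 sphere is present, so the union is just that shape — boundary = 73.45 mm; the sphere at (7, 15.5) is not intersected at this z (|z−center|=6.200 > r=4.5); Subtracting the remaining from the first: none of the subtracted shapes is present at this height, so that combined region is unchanged — boundary = 73.45 mm. Overall, the cross-section is a single solid region. Total boundary length (outer) = 73.45 mm.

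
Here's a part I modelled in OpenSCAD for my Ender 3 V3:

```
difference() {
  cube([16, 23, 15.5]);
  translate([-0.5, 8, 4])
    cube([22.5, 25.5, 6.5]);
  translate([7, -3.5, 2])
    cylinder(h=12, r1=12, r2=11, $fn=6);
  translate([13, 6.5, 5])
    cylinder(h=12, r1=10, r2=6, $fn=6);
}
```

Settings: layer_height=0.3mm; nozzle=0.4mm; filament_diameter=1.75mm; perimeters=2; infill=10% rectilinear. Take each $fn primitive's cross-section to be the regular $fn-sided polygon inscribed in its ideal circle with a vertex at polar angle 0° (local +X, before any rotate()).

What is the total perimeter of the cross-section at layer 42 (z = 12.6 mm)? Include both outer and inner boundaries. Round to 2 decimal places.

At z = 12.6 mm: the cube is present — its section is the full 16×23 rectangle (perimeter 78.00 mm); the cube at (-0.5, 8) is not intersected at this z (z outside [4, 10.5]); the cone at (7, -3.5) contributes a regular 6-gon of circumradius 11.117 (interpolated between r1=12 and r2=11 at t=0.883) (perimeter = 2·6·11.117·sin(180°/6) = 66.70 mm); the cone at (13, 6.5) (r1=10→r2=6) has section circumradius 7.467 here — a regular 6-gon (perimeter = 2·6·7.467·sin(180°/6) = 44.80 mm); Taking the first minus the rest: starting from the 16×23 cube, the cone at (7, -3.5) partially overlaps it — only the 85.98 mm² overlap (of its 321.07 mm²) is removed, clipping the outline; the cone at (13, 6.5) partially overlaps it — only the 69.73 mm² overlap (of its 144.85 mm²) is removed, clipping the outline — boundary = 67.22 mm. Overall, the cross-section is a single solid region. Total boundary length (outer) = 67.22 mm.

67.22 mm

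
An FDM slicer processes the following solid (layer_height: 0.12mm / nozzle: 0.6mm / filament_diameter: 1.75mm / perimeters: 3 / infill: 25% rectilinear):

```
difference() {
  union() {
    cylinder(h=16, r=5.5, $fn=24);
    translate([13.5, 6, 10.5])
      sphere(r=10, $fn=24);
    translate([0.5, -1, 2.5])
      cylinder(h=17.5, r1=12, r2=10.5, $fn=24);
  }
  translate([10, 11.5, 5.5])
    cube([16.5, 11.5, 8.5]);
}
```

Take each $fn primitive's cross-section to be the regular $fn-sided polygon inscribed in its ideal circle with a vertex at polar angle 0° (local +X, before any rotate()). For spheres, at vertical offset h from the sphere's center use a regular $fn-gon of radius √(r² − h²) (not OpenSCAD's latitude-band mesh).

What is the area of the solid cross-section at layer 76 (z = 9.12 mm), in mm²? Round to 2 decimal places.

603.65 mm²

At z = 9.12 mm: the r=5.5 cylinder gives a regular 24-gon of circumradius 5.5 (constant along its height) (area = (24/2)·5.500²·sin(360°/24) = 93.95 mm²); the r=10 sphere at (13.5, 6) slices to a regular 24-gon of circumradius 9.904 (√(r²−h²) with h=1.38 from center) (area = (24/2)·9.904²·sin(360°/24) = 304.67 mm²); the cone at (0.5, -1) (r1=12→r2=10.5) has section circumradius 11.433 here — a regular 24-gon (area = (24/2)·11.433²·sin(360°/24) = 405.94 mm²); Taking the union: the regions partially overlap — summed areas 804.56 mm² minus the doubly-counted overlap 161.47 mm² gives 643.09 mm² — area = 643.09 mm²; the cube at (10, 11.5) (footprint 16.5×11.5) is included at this height (area 189.75 mm²); Taking the first minus the rest: starting from that combined region (643.09 mm²), the 16.5×11.5 cube at (10, 11.5) partially overlaps it — only the 39.44 mm² overlap (of its 189.75 mm²) is removed, clipping the outline — area = 603.65 mm². Overall, the cross-section is a single solid region. Net area = 603.65 mm².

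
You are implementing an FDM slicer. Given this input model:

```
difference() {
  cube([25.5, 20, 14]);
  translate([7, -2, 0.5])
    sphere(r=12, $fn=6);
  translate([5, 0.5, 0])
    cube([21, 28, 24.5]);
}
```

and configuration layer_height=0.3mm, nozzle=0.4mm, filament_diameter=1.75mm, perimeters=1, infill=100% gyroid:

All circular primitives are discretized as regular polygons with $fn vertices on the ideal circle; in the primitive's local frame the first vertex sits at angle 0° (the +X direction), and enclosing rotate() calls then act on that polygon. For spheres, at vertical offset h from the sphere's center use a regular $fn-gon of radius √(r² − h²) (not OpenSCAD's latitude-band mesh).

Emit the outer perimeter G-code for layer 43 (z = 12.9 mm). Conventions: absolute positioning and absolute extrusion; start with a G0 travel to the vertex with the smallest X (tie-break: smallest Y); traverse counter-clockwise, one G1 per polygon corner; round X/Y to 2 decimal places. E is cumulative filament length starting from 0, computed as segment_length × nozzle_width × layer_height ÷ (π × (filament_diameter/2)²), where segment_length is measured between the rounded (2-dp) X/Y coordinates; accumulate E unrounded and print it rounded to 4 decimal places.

G0 X0.00 Y0.00 Z12.90
G1 X25.50 Y0.00 E1.2722
G1 X25.50 Y0.50 E1.2971
G1 X5.00 Y0.50 E2.3199
G1 X5.00 Y20.00 E3.2928
G1 X0.00 Y20.00 E3.5422
G1 X0.00 Y0.00 E4.5400

At z = 12.9 mm: the cube (footprint 25.5×20) is included at this height; the sphere at (7, -2) is absent (|z−center|=12.400 > r=12); the cube at (5, 0.5) (footprint 21×28) is included at this height; After the difference (first − rest): starting from the 25.5×20 cube, the 21×28 cube at (5, 0.5) partially overlaps it — only the 399.75 mm² overlap (of its 588.00 mm²) is removed, clipping the outline — 1 connected region. The outline is a single polygon with 6 vertices. Extrusion per mm of travel: 0.4 × 0.3 / (π × 0.875²) = 0.049890. Accumulating E over each segment gives final E = 4.5400.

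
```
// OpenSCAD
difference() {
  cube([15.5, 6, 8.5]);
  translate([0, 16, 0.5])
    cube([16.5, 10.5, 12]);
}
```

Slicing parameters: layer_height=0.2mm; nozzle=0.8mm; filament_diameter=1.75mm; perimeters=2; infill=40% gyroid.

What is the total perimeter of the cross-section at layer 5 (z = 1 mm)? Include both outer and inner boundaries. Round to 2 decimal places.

At z = 1 mm: the cube is present — its section is the full 15.5×6 rectangle (perimeter 43.00 mm); the cube at (0, 16) (footprint 16.5×10.5) is included at this height (perimeter 54.00 mm); Taking the first minus the rest: starting from the 15.5×6 cube, the 16.5×10.5 cube at (0, 16) misses the remaining region (no effect) — boundary = 43.00 mm. Overall, the cross-section is a single solid region. Total boundary length (outer) = 43.00 mm.

43.00 mm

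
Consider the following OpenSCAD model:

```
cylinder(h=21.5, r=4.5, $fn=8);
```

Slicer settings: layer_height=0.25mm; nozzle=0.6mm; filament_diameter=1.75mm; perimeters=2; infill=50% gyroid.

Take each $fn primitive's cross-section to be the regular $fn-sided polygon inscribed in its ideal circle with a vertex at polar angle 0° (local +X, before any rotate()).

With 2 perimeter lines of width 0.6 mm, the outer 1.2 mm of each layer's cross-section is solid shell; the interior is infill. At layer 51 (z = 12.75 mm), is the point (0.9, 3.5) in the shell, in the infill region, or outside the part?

At z = 12.75 mm: the cylinder: section is a regular 8-gon, circumradius r=4.5. Overall, the cross-section is a single solid region. The nearest boundary edge runs (3.18, 3.18)→(0.00, 4.50); distance from the point to it = 0.58 mm. The point is inside the cross-section, 0.58 mm from the nearest boundary — within the 1.2 mm shell band (2 × 0.6).

shell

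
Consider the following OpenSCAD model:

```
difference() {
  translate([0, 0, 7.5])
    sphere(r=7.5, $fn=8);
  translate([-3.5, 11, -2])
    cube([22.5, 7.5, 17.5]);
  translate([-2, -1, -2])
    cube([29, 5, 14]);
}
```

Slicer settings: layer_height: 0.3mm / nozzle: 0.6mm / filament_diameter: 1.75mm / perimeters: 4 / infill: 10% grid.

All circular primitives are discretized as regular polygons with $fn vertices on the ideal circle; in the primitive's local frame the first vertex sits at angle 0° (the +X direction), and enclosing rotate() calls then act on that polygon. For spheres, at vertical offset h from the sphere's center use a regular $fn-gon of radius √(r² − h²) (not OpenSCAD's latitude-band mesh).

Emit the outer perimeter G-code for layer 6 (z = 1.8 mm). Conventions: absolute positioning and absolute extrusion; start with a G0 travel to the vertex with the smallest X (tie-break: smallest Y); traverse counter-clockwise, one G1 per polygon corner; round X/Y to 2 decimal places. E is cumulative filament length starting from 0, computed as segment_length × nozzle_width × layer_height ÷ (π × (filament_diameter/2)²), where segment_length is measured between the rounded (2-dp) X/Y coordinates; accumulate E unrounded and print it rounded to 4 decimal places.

At z = 1.8 mm: the sphere: section is a regular 8-gon, circumradius = √(r²−h²) = √(7.5²−5.7²) = 4.874; the cube at (-3.5, 11) (footprint 22.5×7.5) is included at this height; the cube at (-2, -1) (footprint 29×5) is included at this height; Subtracting the remaining from the first: starting from the r=7.5 sphere, the 22.5×7.5 cube at (-3.5, 11) misses the remaining region (no effect); the 29×5 cube at (-2, -1) partially overlaps it — only the 30.55 mm² overlap (of its 145.00 mm²) is removed, clipping the outline — 1 connected region. The outline is a single polygon with 10 vertices. Extrusion per mm of travel: 0.6 × 0.3 / (π × 0.875²) = 0.074835. Accumulating E over each segment gives final E = 2.9303.

G0 X-4.87 Y0.00 Z1.80
G1 X-3.45 Y-3.45 E0.2792
G1 X0.00 Y-4.87 E0.5584
G1 X3.45 Y-3.45 E0.8376
G1 X4.46 Y-1.00 E1.0359
G1 X-2.00 Y-1.00 E1.5193
G1 X-2.00 Y4.00 E1.8935
G1 X2.11 Y4.00 E2.2011
G1 X0.00 Y4.87 E2.3719
G1 X-3.45 Y3.45 E2.6511
G1 X-4.87 Y0.00 E2.9303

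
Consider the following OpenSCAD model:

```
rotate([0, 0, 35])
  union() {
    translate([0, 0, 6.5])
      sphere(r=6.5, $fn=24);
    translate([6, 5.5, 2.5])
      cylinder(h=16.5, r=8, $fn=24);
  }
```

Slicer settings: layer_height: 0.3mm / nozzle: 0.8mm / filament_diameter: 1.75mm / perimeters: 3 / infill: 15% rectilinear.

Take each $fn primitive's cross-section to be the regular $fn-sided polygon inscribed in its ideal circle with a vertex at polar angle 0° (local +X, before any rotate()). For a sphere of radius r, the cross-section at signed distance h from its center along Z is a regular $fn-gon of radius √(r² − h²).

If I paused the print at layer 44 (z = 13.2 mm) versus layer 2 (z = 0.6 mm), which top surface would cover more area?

Layer 44 (z = 13.2): the sphere does not reach this height (|z−center|=6.700 > r=6.5); the r=8 cylinder at (6, 5.5) contributes a regular 24-gon of circumradius 8 (area = (24/2)·8.000²·sin(360°/24) = 198.77 mm²); Combining (union): only the r=8 cylinder at (6, 5.5) is present, so the union is just that shape — area = 198.77 mm²; (whole slice rotated 35° about Z — lengths, areas and connectivity unchanged). So its area = 198.77 mm². Layer 2 (z = 0.6): the r=6.5 sphere slices to a regular 24-gon of circumradius 2.728 (√(r²−h²) with h=5.9 from center) (area = (24/2)·2.728²·sin(360°/24) = 23.11 mm²); the cylinder at (6, 5.5) is absent (z outside [2.5, 19]); Taking the union: only the r=6.5 sphere is present, so the union is just that shape — area = 23.11 mm²; (rotated 35° about Z; rotation is an isometry so areas/perimeters/island counts are preserved). So its area = 23.11 mm². Layer 44 is larger (198.77 vs 23.11 mm²).

layer 44 (z = 13.2 mm)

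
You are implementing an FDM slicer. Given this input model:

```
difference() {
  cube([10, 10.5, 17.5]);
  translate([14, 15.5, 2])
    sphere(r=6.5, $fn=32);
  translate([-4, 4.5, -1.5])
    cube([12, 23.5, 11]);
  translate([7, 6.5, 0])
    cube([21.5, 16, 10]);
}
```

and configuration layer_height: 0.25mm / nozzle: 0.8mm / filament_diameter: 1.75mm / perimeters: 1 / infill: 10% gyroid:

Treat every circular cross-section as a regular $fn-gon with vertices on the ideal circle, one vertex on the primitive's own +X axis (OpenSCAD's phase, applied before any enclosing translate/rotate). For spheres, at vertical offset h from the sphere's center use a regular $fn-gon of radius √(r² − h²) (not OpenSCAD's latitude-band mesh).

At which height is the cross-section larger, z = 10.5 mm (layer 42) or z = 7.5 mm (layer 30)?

Layer 42 (z = 10.5): the 10×10.5 cube contributes its full rectangle (area 105.00 mm²); the sphere at (14, 15.5) is absent (|z−center|=8.500 > r=6.5); the cube at (-4, 4.5) is absent (z outside [-1.5, 9.5]); the cube at (7, 6.5) is absent (z outside [0, 10]); Subtracting the remaining from the first: none of the subtracted shapes is present at this height, so the 10×10.5 cube is unchanged — area = 105.00 mm². So its area = 105.00 mm². Layer 30 (z = 7.5): the 10×10.5 cube contributes its full rectangle (area 105.00 mm²); the r=6.5 sphere at (14, 15.5) slices to a regular 32-gon of circumradius 3.464 (√(r²−h²) with h=5.5 from center) (area = (32/2)·3.464²·sin(360°/32) = 37.46 mm²); the cube at (-4, 4.5) (footprint 12×23.5) is included at this height (area 282.00 mm²); the cube at (7, 6.5) (footprint 21.5×16) is included at this height (area 344.00 mm²); Subtracting the remaining from the first: starting from the 10×10.5 cube (105.00 mm²), the r=6.5 sphere at (14, 15.5) misses the remaining region (no effect); the 12×23.5 cube at (-4, 4.5) partially overlaps it — only the 48.00 mm² overlap (of its 282.00 mm²) is removed, clipping the outline; the 21.5×16 cube at (7, 6.5) partially overlaps it — only the 8.00 mm² overlap (of its 344.00 mm²) is removed, clipping the outline — area = 49.00 mm². So its area = 49.00 mm². Layer 42 is larger (105.00 vs 49.00 mm²).

layer 42 (z = 10.5 mm)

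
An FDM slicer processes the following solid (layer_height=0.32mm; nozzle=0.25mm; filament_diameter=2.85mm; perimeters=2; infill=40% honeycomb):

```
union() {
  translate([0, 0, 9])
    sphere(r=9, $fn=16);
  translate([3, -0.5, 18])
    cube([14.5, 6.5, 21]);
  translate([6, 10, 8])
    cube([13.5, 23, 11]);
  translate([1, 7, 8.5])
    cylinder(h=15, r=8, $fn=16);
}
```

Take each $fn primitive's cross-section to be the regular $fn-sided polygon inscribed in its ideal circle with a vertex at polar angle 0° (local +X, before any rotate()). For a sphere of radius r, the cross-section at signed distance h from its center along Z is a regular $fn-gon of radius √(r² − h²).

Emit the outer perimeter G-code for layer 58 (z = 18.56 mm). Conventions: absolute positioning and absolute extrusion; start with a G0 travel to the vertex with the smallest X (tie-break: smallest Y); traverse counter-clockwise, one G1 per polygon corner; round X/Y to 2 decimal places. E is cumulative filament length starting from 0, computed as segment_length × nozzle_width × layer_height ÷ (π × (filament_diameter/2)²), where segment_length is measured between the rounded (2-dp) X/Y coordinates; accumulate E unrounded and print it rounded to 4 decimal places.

At z = 18.56 mm: the sphere does not reach this height (|z−center|=9.560 > r=9); the cube at (3, -0.5) is present — its section is the full 14.5×6.5 rectangle; the cube at (6, 10) (footprint 13.5×23) is included at this height; the cylinder at (1, 7): section is a regular 16-gon, circumradius r=8; Combining (union): the regions partially overlap (shared area 31.70 mm²), so overlapping operands fuse into one piece — 1 connected region. The outline is a single polygon with 20 vertices. Extrusion per mm of travel: 0.25 × 0.32 / (π × 1.425²) = 0.012540. Accumulating E over each segment gives final E = 1.6773.

G0 X-7.00 Y7.00 Z18.56
G1 X-6.39 Y3.94 E0.0391
G1 X-4.66 Y1.34 E0.0783
G1 X-2.06 Y-0.39 E0.1175
G1 X1.00 Y-1.00 E0.1566
G1 X3.51 Y-0.50 E0.1887
G1 X17.50 Y-0.50 E0.3641
G1 X17.50 Y6.00 E0.4456
G1 X8.80 Y6.00 E0.5547
G1 X9.00 Y7.00 E0.5675
G1 X8.40 Y10.00 E0.6059
G1 X19.50 Y10.00 E0.7451
G1 X19.50 Y33.00 E1.0335
G1 X6.00 Y33.00 E1.2028
G1 X6.00 Y13.10 E1.4524
G1 X4.06 Y14.39 E1.4816
G1 X1.00 Y15.00 E1.5207
G1 X-2.06 Y14.39 E1.5598
G1 X-4.66 Y12.66 E1.5990
G1 X-6.39 Y10.06 E1.6382
G1 X-7.00 Y7.00 E1.6773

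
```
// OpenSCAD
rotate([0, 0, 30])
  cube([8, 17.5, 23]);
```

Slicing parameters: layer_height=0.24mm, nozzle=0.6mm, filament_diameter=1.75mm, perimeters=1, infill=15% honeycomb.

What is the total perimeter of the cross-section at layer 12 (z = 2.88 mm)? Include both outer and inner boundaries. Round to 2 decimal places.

At z = 2.88 mm: the cube is present — its section is the full 8×17.5 rectangle (perimeter 51.00 mm); (whole slice rotated 30° about Z — lengths, areas and connectivity unchanged). Overall, the cross-section is a single solid region. Total boundary length (outer) = 51.00 mm.

51.00 mm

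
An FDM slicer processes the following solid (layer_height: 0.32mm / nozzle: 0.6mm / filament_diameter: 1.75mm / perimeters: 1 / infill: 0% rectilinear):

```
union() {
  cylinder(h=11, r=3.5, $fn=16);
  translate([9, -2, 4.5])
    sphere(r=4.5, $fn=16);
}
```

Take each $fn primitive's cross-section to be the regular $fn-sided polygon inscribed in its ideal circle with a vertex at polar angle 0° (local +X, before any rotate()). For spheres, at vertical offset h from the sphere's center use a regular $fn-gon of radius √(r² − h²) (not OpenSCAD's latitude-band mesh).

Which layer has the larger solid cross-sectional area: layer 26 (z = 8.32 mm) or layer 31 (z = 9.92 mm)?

Layer 26 (z = 8.32): the r=3.5 cylinder contributes a regular 16-gon of circumradius 3.5 (area = (16/2)·3.500²·sin(360°/16) = 37.50 mm²); the sphere at (9, -2): section is a regular 16-gon, circumradius = √(r²−h²) = √(4.5²−3.82²) = 2.379 (area = (16/2)·2.379²·sin(360°/16) = 17.32 mm²); Taking the union: the 2 present regions are separate (no shared area or edge), so areas and boundary lengths simply add and each stays a separate island — area = 54.82 mm². So its area = 54.82 mm². Layer 31 (z = 9.92): the cylinder: section is a regular 16-gon, circumradius r=3.5 (area = (16/2)·3.500²·sin(360°/16) = 37.50 mm²); the sphere at (9, -2) does not reach this height (|z−center|=5.420 > r=4.5); Taking the union: only the r=3.5 cylinder is present, so the union is just that shape — area = 37.50 mm². So its area = 37.50 mm². Layer 26 is larger (54.82 vs 37.50 mm²).

layer 26 (z = 8.32 mm)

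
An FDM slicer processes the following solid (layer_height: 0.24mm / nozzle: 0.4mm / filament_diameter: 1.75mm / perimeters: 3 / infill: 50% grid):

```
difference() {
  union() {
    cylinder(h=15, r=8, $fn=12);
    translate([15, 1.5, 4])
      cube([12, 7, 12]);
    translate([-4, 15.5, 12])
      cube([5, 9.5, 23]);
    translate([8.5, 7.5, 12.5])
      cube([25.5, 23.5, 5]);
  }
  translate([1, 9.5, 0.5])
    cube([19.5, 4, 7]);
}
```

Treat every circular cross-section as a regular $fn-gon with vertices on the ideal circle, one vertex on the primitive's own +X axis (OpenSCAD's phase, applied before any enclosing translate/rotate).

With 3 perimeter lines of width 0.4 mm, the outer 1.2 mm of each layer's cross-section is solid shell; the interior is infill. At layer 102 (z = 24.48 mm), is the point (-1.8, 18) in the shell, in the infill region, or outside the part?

infill

At z = 24.48 mm: the cylinder does not reach this height (z outside [0, 15]); the cube at (15, 1.5) is absent (z outside [4, 16]); the cube at (-4, 15.5) is present — its section is the full 5×9.5 rectangle; the cube at (8.5, 7.5) is not intersected at this z (z outside [12.5, 17.5]); Taking the union: only the 5×9.5 cube at (-4, 15.5) is present, so the union is just that shape — 1 connected region; the cube at (1, 9.5) does not reach this height (z outside [0.5, 7.5]); Subtracting the remaining from the first: none of the subtracted shapes is present at this height, so the result so far is unchanged — 1 connected region. Overall, the cross-section is a single solid region. The nearest boundary edge runs (-4.00, 25.00)→(-4.00, 15.50); distance from the point to it = 2.20 mm. The point is inside the cross-section and 2.20 mm from the nearest boundary — more than the 1.2 mm shell width (3 × 0.4), so it's in the infill interior.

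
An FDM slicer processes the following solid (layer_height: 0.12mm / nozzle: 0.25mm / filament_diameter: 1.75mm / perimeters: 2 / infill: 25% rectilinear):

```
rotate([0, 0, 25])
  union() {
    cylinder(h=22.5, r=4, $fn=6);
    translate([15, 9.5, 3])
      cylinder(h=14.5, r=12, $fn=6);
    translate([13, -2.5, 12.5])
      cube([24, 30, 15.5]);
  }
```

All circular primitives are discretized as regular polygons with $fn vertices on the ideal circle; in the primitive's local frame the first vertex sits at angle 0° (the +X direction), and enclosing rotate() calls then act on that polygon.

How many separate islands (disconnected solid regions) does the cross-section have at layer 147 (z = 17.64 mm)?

2

At z = 17.64 mm: the cylinder: section is a regular 6-gon, circumradius r=4; the cylinder at (15, 9.5) is not intersected at this z (z outside [3, 17.5]); the cube at (13, -2.5) (footprint 24×30) is included at this height; Taking the union: the 2 present regions are separate (no shared area or edge), so areas and boundary lengths simply add and each stays a separate island — 2 connected regions; (rotated 25° about Z; rotation is an isometry so areas/perimeters/island counts are preserved). Overall, the cross-section has 2 separate islands. Island count = 2.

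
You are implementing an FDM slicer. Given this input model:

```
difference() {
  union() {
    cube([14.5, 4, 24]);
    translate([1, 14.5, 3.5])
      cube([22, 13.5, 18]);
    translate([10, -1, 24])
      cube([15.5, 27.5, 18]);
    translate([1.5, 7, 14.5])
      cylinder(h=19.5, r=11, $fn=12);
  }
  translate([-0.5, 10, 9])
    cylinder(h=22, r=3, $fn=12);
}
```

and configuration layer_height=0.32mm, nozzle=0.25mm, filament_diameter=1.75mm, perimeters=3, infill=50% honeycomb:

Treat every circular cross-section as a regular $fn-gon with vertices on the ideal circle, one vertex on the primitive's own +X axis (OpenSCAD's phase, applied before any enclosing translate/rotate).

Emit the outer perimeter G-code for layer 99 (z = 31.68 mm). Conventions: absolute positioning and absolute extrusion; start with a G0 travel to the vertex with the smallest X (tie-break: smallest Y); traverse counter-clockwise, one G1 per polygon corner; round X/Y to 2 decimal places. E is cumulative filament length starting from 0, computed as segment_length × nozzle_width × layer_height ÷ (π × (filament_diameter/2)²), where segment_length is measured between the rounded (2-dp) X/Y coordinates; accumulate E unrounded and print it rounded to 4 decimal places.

At z = 31.68 mm: the cube is not intersected at this z (z outside [0, 24]); the cube at (1, 14.5) does not reach this height (z outside [3.5, 21.5]); the cube at (10, -1) (footprint 15.5×27.5) is included at this height; the r=11 cylinder at (1.5, 7) gives a regular 12-gon of circumradius 11 (constant along its height); Taking the union: the regions partially overlap (shared area 20.45 mm²), so overlapping operands fuse into one piece — 1 connected region; the cylinder at (-0.5, 10) is absent (z outside [9, 31]); Taking the first minus the rest: none of the subtracted shapes is present at this height, so that combined region is unchanged — 1 connected region. The outline is a single polygon with 15 vertices. Extrusion per mm of travel: 0.25 × 0.32 / (π × 0.875²) = 0.033260. Accumulating E over each segment gives final E = 4.2234.

G0 X-9.50 Y7.00 Z31.68
G1 X-8.03 Y1.50 E0.1894
G1 X-4.00 Y-2.53 E0.3789
G1 X1.50 Y-4.00 E0.5683
G1 X7.00 Y-2.53 E0.7576
G1 X10.00 Y0.47 E0.8987
G1 X10.00 Y-1.00 E0.9476
G1 X25.50 Y-1.00 E1.4631
G1 X25.50 Y26.50 E2.3778
G1 X10.00 Y26.50 E2.8933
G1 X10.00 Y13.53 E3.3247
G1 X7.00 Y16.53 E3.4658
G1 X1.50 Y18.00 E3.6552
G1 X-4.00 Y16.53 E3.8445
G1 X-8.03 Y12.50 E4.0341
G1 X-9.50 Y7.00 E4.2234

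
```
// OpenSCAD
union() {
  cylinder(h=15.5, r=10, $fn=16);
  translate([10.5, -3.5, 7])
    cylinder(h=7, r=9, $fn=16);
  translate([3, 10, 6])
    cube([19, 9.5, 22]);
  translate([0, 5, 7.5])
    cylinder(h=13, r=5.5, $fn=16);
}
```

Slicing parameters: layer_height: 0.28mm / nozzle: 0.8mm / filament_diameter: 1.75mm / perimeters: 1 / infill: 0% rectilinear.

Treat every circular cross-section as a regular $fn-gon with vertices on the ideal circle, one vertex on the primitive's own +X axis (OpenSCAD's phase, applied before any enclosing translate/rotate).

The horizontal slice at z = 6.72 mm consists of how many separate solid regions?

2

At z = 6.72 mm: the cylinder: section is a regular 16-gon, circumradius r=10; the cylinder at (10.5, -3.5) does not reach this height (z outside [7, 14]); the 19×9.5 cube at (3, 10) contributes its full rectangle; the cylinder at (0, 5) does not reach this height (z outside [7.5, 20.5]); Merging all regions: the 2 present regions are separate (no shared area or edge), so areas and boundary lengths simply add and each stays a separate island — 2 connected regions. The result has 2 disconnected regions.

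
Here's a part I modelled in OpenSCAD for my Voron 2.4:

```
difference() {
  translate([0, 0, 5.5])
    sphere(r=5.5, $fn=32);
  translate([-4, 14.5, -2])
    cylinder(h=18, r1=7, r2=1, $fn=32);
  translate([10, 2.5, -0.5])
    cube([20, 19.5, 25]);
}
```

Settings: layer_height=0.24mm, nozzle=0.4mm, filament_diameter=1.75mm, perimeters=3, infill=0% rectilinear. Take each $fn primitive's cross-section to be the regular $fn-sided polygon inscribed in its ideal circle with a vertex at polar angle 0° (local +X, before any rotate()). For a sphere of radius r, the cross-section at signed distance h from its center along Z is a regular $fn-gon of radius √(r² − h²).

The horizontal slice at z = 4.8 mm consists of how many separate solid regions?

At z = 4.8 mm: the r=5.5 sphere contributes a regular 32-gon of circumradius √(5.5²−0.7²) = 5.455; the cone at (-4, 14.5) (r1=7→r2=1) has section circumradius 4.733 here — a regular 32-gon; the cube at (10, 2.5) is present — its section is the full 20×19.5 rectangle; After the difference (first − rest): starting from the r=5.5 sphere, the cone at (-4, 14.5) misses the remaining region (no effect); the 20×19.5 cube at (10, 2.5) misses the remaining region (no effect) — 1 connected region. The result has 1 disconnected region.

1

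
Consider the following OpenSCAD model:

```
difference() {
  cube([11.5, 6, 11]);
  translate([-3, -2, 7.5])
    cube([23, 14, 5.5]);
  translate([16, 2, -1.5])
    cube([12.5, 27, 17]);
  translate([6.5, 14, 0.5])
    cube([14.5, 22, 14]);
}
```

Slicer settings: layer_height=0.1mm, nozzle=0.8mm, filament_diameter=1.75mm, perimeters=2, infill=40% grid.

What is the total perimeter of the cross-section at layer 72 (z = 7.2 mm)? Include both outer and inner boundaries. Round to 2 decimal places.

At z = 7.2 mm: the 11.5×6 cube contributes its full rectangle (perimeter 35.00 mm); the cube at (-3, -2) is not intersected at this z (z outside [7.5, 13]); the cube at (16, 2) is present — its section is the full 12.5×27 rectangle (perimeter 79.00 mm); the cube at (6.5, 14) (footprint 14.5×22) is included at this height (perimeter 73.00 mm); Taking the first minus the rest: starting from the 11.5×6 cube, the 12.5×27 cube at (16, 2) misses the remaining region (no effect); the 14.5×22 cube at (6.5, 14) misses the remaining region (no effect) — boundary = 35.00 mm. Overall, the cross-section is a single solid region. Total boundary length (outer) = 35.00 mm.

35.00 mm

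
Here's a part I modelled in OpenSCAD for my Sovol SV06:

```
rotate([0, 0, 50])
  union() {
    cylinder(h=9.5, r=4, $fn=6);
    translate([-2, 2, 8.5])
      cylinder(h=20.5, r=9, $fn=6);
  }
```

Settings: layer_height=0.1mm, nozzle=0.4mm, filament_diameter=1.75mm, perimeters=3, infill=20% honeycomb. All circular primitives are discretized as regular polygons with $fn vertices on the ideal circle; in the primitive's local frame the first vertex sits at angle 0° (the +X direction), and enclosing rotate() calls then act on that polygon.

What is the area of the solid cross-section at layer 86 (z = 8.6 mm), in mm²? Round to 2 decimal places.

210.44 mm²

At z = 8.6 mm: the r=4 cylinder gives a regular 6-gon of circumradius 4 (constant along its height) (area = (6/2)·4.000²·sin(360°/6) = 41.57 mm²); the cylinder at (-2, 2): section is a regular 6-gon, circumradius r=9 (area = (6/2)·9.000²·sin(360°/6) = 210.44 mm²); Taking the union: the r=4 cylinder lies entirely inside the r=9 cylinder at (-2, 2), so the union is just the r=9 cylinder at (-2, 2) — area = 210.44 mm²; (rotated 50° about Z; rotation is an isometry so areas/perimeters/island counts are preserved). Overall, the cross-section is a single solid region. Net area = 210.44 mm².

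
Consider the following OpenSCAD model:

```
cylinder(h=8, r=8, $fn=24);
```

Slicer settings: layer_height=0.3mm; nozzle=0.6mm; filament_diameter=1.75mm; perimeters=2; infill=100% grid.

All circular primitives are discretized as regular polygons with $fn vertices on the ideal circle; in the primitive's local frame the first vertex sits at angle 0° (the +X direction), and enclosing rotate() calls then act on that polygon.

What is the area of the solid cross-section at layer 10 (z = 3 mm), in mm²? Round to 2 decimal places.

At z = 3 mm: the r=8 cylinder contributes a regular 24-gon of circumradius 8 (area = (24/2)·8.000²·sin(360°/24) = 198.77 mm²). Overall, the cross-section is a single solid region. Net area = 198.77 mm².

198.77 mm²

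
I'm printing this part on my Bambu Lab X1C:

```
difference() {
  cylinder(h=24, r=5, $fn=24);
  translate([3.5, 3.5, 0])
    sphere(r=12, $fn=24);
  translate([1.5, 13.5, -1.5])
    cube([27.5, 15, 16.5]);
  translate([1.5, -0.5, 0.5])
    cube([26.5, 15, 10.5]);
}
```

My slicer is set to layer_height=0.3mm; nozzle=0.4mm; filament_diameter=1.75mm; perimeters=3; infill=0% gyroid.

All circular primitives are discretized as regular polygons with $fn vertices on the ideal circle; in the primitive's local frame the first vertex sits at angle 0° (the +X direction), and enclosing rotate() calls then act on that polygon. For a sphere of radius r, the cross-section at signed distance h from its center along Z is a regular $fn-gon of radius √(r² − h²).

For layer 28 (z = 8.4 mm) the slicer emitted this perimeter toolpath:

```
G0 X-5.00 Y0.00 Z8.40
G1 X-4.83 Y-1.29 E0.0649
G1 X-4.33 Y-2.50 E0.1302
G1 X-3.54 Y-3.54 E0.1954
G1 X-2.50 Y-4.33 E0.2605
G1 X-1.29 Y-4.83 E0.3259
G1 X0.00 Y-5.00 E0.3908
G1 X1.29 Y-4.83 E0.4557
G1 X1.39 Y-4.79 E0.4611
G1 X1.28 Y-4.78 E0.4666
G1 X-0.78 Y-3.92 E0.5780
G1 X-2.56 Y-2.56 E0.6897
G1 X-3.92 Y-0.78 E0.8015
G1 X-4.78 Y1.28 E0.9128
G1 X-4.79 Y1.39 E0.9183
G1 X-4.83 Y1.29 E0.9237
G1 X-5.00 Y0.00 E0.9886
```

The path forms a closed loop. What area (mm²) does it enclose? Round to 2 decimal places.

9.10 mm²

Apply the shoelace formula to the sequence of (X, Y) vertices; enclosed area = 9.10 mm².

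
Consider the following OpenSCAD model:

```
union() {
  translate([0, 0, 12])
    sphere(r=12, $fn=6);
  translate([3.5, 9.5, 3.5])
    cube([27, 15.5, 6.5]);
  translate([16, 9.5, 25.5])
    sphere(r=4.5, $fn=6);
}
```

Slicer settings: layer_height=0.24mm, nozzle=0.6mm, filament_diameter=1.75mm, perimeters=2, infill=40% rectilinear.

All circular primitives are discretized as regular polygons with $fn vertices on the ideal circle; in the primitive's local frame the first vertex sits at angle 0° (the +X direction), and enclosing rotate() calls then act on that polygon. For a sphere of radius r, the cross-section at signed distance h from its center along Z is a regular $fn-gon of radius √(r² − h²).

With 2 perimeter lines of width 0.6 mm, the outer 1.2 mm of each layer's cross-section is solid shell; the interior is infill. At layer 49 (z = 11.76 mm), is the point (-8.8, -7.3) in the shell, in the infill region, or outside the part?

At z = 11.76 mm: the r=12 sphere contributes a regular 6-gon of circumradius √(12²−0.24²) = 11.998; the cube at (3.5, 9.5) does not reach this height (z outside [3.5, 10]); the sphere at (16, 9.5) does not reach this height (|z−center|=13.740 > r=4.5); Combining (union): only the r=12 sphere is present, so the union is just that shape — 1 connected region. Overall, the cross-section is a single solid region. The nearest boundary edge runs (-12.00, 0.00)→(-6.00, -10.39); distance from the point to it = 0.88 mm. The point is not inside any of the regions above, so it lies outside the cross-section (0.88 mm from the nearest boundary).

outside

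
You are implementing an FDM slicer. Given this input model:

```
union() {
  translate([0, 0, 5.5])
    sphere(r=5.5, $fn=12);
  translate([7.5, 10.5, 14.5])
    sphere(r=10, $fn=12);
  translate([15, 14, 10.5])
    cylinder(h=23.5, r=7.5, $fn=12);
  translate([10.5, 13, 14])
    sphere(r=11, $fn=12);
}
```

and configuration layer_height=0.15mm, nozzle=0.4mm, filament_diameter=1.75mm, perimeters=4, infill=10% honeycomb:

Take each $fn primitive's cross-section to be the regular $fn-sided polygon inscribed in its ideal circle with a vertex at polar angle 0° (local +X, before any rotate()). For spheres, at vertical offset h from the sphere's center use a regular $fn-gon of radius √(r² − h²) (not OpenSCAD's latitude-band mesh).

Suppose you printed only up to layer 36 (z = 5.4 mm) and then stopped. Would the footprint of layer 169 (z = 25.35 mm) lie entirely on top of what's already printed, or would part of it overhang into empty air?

Compare the two slices. At z = 5.4: the sphere: section is a regular 12-gon, circumradius = √(r²−h²) = √(5.5²−0.1²) = 5.499 (area = (12/2)·5.499²·sin(360°/12) = 90.72 mm²); the r=10 sphere at (7.5, 10.5) slices to a regular 12-gon of circumradius 4.146 (√(r²−h²) with h=9.1 from center) (area = (12/2)·4.146²·sin(360°/12) = 51.57 mm²); the cylinder at (15, 14) does not reach this height (z outside [10.5, 34]); the sphere at (10.5, 13): section is a regular 12-gon, circumradius = √(r²−h²) = √(11²−8.6²) = 6.859 (area = (12/2)·6.859²·sin(360°/12) = 141.12 mm²); Taking the union: the regions partially overlap — summed areas 283.41 mm² minus the doubly-counted overlap 44.60 mm² gives 238.81 mm² — area = 238.81 mm². At z = 25.35: the sphere is not intersected at this z (|z−center|=19.850 > r=5.5); the sphere at (7.5, 10.5) is not intersected at this z (|z−center|=10.850 > r=10); the cylinder at (15, 14): section is a regular 12-gon, circumradius r=7.5 (area = (12/2)·7.500²·sin(360°/12) = 168.75 mm²); the sphere at (10.5, 13) is absent (|z−center|=11.350 > r=11); Combining (union): only the r=7.5 cylinder at (15, 14) is present, so the union is just that shape — area = 168.75 mm². Checking containment: at z = 25.35 the cross-section extends beyond the z = 5.4 cross-section by about 77.97 mm².

part overhangs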